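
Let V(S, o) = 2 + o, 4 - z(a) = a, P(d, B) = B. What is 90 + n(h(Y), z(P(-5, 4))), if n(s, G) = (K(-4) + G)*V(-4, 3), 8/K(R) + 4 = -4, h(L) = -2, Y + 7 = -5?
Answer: 85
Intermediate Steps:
Y = -12 (Y = -7 - 5 = -12)
z(a) = 4 - a
K(R) = -1 (K(R) = 8/(-4 - 4) = 8/(-8) = 8*(-⅛) = -1)
n(s, G) = -5 + 5*G (n(s, G) = (-1 + G)*(2 + 3) = (-1 + G)*5 = -5 + 5*G)
90 + n(h(Y), z(P(-5, 4))) = 90 + (-5 + 5*(4 - 1*4)) = 90 + (-5 + 5*(4 - 4)) = 90 + (-5 + 5*0) = 90 + (-5 + 0) = 90 - 5 = 85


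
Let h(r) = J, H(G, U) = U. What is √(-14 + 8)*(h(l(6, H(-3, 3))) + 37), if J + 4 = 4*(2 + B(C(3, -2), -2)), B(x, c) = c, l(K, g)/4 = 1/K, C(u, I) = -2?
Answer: 33*I*√6 ≈ 80.833*I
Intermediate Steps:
l(K, g) = 4/K
J = -4 (J = -4 + 4*(2 - 2) = -4 + 4*0 = -4 + 0 = -4)
h(r) = -4
√(-14 + 8)*(h(l(6, H(-3, 3))) + 37) = √(-14 + 8)*(-4 + 37) = √(-6)*33 = (I*√6)*33 = 33*I*√6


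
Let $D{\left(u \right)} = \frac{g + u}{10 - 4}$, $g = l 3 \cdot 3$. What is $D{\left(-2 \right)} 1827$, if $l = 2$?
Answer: $4872$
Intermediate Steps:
$g = 18$ ($g = 2 \cdot 3 \cdot 3 = 6 \cdot 3 = 18$)
$D{\left(u \right)} = 3 + \frac{u}{6}$ ($D{\left(u \right)} = \frac{18 + u}{10 - 4} = \frac{18 + u}{6} = \left(18 + u\right) \frac{1}{6} = 3 + \frac{u}{6}$)
$D{\left(-2 \right)} 1827 = \left(3 + \frac{1}{6} \left(-2\right)\right) 1827 = \left(3 - \frac{1}{3}\right) 1827 = \frac{8}{3} \cdot 1827 = 4872$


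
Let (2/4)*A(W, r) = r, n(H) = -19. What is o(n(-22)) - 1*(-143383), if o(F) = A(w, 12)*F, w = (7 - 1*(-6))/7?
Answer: 142927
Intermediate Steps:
w = 13/7 (w = (7 + 6)*(1/7) = 13*(1/7) = 13/7 ≈ 1.8571)
A(W, r) = 2*r
o(F) = 24*F (o(F) = (2*12)*F = 24*F)
o(n(-22)) - 1*(-143383) = 24*(-19) - 1*(-143383) = -456 + 143383 = 142927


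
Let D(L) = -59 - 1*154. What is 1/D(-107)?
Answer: -1/213 ≈ -0.0046948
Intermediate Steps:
D(L) = -213 (D(L) = -59 - 154 = -213)
1/D(-107) = 1/(-213) = -1/213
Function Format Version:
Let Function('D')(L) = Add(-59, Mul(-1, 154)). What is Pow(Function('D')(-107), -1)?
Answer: Rational(-1, 213) ≈ -0.0046948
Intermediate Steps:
Function('D')(L) = -213 (Function('D')(L) = Add(-59, -154) = -213)
Pow(Function('D')(-107), -1) = Pow(-213, -1) = Rational(-1, 213)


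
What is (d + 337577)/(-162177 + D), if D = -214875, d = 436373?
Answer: -386975/188526 ≈ -2.0526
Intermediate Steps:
(d + 337577)/(-162177 + D) = (436373 + 337577)/(-162177 - 214875) = 773950/(-377052) = 773950*(-1/377052) = -386975/188526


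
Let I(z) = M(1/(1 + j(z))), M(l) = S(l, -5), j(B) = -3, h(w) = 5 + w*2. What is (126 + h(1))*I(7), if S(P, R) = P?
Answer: -133/2 ≈ -66.500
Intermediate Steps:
h(w) = 5 + 2*w
M(l) = l
I(z) = -1/2 (I(z) = 1/(1 - 3) = 1/(-2) = -1/2)
(126 + h(1))*I(7) = (126 + (5 + 2*1))*(-1/2) = (126 + (5 + 2))*(-1/2) = (126 + 7)*(-1/2) = 133*(-1/2) = -133/2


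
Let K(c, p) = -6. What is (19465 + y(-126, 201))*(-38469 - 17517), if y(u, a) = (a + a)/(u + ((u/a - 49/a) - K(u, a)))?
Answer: -615613427646/565 ≈ -1.0896e+9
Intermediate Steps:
y(u, a) = 2*a/(6 + u - 49/a + u/a) (y(u, a) = (a + a)/(u + ((u/a - 49/a) - 1*(-6))) = (2*a)/(u + ((-49/a + u/a) + 6)) = (2*a)/(u + (6 - 49/a + u/a)) = (2*a)/(6 + u - 49/a + u/a) = 2*a/(6 + u - 49/a + u/a))
(19465 + y(-126, 201))*(-38469 - 17517) = (19465 + 2*201²/(-49 - 126 + 6*201 + 201*(-126)))*(-38469 - 17517) = (19465 + 2*40401/(-49 - 126 + 1206 - 25326))*(-55986) = (19465 + 2*40401/(-24295))*(-55986) = (19465 + 2*40401*(-1/24295))*(-55986) = (19465 - 80802/24295)*(-55986) = (472821373/24295)*(-55986) = -615613427646/565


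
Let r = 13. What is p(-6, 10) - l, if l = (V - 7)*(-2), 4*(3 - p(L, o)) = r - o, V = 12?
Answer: 49/4 ≈ 12.250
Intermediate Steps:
p(L, o) = -¼ + o/4 (p(L, o) = 3 - (13 - o)/4 = 3 + (-13/4 + o/4) = -¼ + o/4)
l = -10 (l = (12 - 7)*(-2) = 5*(-2) = -10)
p(-6, 10) - l = (-¼ + (¼)*10) - 1*(-10) = (-¼ + 5/2) + 10 = 9/4 + 10 = 49/4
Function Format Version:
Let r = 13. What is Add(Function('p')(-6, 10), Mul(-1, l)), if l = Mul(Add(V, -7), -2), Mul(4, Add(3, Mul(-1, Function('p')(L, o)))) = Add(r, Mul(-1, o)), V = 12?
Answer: Rational(49, 4) ≈ 12.250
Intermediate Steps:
Function('p')(L, o) = Add(Rational(-1, 4), Mul(Rational(1, 4), o)) (Function('p')(L, o) = Add(3, Mul(Rational(-1, 4), Add(13, Mul(-1, o)))) = Add(3, Add(Rational(-13, 4), Mul(Rational(1, 4), o))) = Add(Rational(-1, 4), Mul(Rational(1, 4), o)))
l = -10 (l = Mul(Add(12, -7), -2) = Mul(5, -2) = -10)
Add(Function('p')(-6, 10), Mul(-1, l)) = Add(Add(Rational(-1, 4), Mul(Rational(1, 4), 10)), Mul(-1, -10)) = Add(Add(Rational(-1, 4), Rational(5, 2)), 10) = Add(Rational(9, 4), 10) = Rational(49, 4)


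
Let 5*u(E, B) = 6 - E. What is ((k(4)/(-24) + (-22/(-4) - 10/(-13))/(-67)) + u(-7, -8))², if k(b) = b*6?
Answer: 172160641/75864100 ≈ 2.2693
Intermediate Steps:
u(E, B) = 6/5 - E/5 (u(E, B) = (6 - E)/5 = 6/5 - E/5)
k(b) = 6*b
((k(4)/(-24) + (-22/(-4) - 10/(-13))/(-67)) + u(-7, -8))² = (((6*4)/(-24) + (-22/(-4) - 10/(-13))/(-67)) + (6/5 - ⅕*(-7)))² = ((24*(-1/24) + (-22*(-¼) - 10*(-1/13))*(-1/67)) + (6/5 + 7/5))² = ((-1 + (11/2 + 10/13)*(-1/67)) + 13/5)² = ((-1 + (163/26)*(-1/67)) + 13/5)² = ((-1 - 163/1742) + 13/5)² = (-1905/1742 + 13/5)² = (13121/8710)² = 172160641/75864100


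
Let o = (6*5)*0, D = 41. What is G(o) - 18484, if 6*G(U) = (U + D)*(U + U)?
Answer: -18484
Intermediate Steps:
o = 0 (o = 30*0 = 0)
G(U) = U*(41 + U)/3 (G(U) = ((U + 41)*(U + U))/6 = ((41 + U)*(2*U))/6 = (2*U*(41 + U))/6 = U*(41 + U)/3)
G(o) - 18484 = (1/3)*0*(41 + 0) - 18484 = (1/3)*0*41 - 18484 = 0 - 18484 = -18484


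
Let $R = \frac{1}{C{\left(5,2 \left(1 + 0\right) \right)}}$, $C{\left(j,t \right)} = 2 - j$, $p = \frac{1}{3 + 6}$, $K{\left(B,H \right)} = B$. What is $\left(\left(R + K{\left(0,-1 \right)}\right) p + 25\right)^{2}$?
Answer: $\frac{454276}{729} \approx 623.15$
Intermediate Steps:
$p = \frac{1}{9} \approx 0.11111$
$R = - \frac{1}{3}$ ($R = \frac{1}{2 - 5} = \frac{1}{-3} = - \frac{1}{3} \approx -0.33333$)
$\left(\left(R + K{\left(0,-1 \right)}\right) p + 25\right)^{2} = \left(\left(- \frac{1}{3} + 0\right) \frac{1}{9} + 25\right)^{2} = \left(\left(- \frac{1}{3}\right) \frac{1}{9} + 25\right)^{2} = \left(- \frac{1}{27} + 25\right)^{2} = \left(\frac{674}{27}\right)^{2} = \frac{454276}{729}$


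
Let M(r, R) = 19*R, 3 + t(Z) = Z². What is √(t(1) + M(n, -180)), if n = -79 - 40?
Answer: I*√3422 ≈ 58.498*I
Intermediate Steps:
n = -119
t(Z) = -3 + Z²
√(t(1) + M(n, -180)) = √((-3 + 1²) + 19*(-180)) = √((-3 + 1) - 3420) = √(-2 - 3420) = √(-3422) = I*√3422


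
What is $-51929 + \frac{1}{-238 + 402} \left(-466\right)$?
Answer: $- \frac{4258411}{82} \approx -51932.0$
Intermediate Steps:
$-51929 + \frac{1}{-238 + 402} \left(-466\right) = -51929 + \frac{1}{164} \left(-466\right) = -51929 - \frac{233}{82} = - \frac{4258411}{82}$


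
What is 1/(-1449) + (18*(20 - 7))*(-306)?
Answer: -103754197/1449 ≈ -71604.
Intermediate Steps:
1/(-1449) + (18*(20 - 7))*(-306) = -1/1449 + (18*13)*(-306) = -1/1449 + 234*(-306) = -1/1449 - 71604 = -103754197/1449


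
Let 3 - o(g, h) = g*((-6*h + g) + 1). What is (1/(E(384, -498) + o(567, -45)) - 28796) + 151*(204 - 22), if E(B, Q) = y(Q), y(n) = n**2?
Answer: -298460647/227139 ≈ -1314.0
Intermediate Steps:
E(B, Q) = Q**2
o(g, h) = 3 - g*(1 + g - 6*h) (o(g, h) = 3 - g*((-6*h + g) + 1) = 3 - g*((g - 6*h) + 1) = 3 - g*(1 + g - 6*h))
(1/(E(384, -498) + o(567, -45)) - 28796) + 151*(204 - 22) = (1/((-498)**2 + (3 - 1*567 - 1*567**2 + 6*567*(-45))) - 28796) + 151*(204 - 22) = (1/(248004 + (3 - 567 - 1*321489 - 153090)) - 28796) + 151*182 = (1/(248004 + (3 - 567 - 321489 - 153090)) - 28796) + 27482 = (1/(248004 - 475143) - 28796) + 27482 = (1/(-227139) - 28796) + 27482 = (-1/227139 - 28796) + 27482 = -6540694645/227139 + 27482 = -298460647/227139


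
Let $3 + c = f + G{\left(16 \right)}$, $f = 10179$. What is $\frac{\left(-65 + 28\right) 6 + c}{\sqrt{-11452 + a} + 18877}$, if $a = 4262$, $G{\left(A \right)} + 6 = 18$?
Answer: $\frac{62709394}{118782773} - \frac{3322 i \sqrt{7190}}{118782773} \approx 0.52793 - 0.0023714 i$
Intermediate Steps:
$G{\left(A \right)} = 12$ ($G{\left(A \right)} = -6 + 18 = 12$)
$c = 10188$ ($c = -3 + \left(10179 + 12\right) = -3 + 10191 = 10188$)
$\frac{\left(-65 + 28\right) 6 + c}{\sqrt{-11452 + a} + 18877} = \frac{\left(-65 + 28\right) 6 + 10188}{\sqrt{-11452 + 4262} + 18877} = \frac{\left(-37\right) 6 + 10188}{\sqrt{-7190} + 18877} = \frac{-222 + 10188}{i \sqrt{7190} + 18877} = \frac{9966}{18877 + i \sqrt{7190}}$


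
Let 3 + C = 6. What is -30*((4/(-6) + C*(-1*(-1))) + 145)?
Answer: -4420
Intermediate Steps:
C = 3 (C = -3 + 6 = 3)
-30*((4/(-6) + C*(-1*(-1))) + 145) = -30*((4/(-6) + 3*(-1*(-1))) + 145) = -30*((4*(-1/6) + 3*1) + 145) = -30*((-2/3 + 3) + 145) = -30*(7/3 + 145) = -30*442/3 = -4420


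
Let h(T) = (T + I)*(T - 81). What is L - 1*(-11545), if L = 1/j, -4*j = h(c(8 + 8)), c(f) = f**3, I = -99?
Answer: 185273640471/16047955 ≈ 11545.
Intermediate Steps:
h(T) = (-99 + T)*(-81 + T) (h(T) = (T - 99)*(T - 81) = (-99 + T)*(-81 + T))
j = -16047955/4 (j = -(8019 + ((8 + 8)**3)**2 - 180*(8 + 8)**3)/4 = -(8019 + (16**3)**2 - 180*16**3)/4 = -(8019 + 4096**2 - 180*4096)/4 = -(8019 + 16777216 - 737280)/4 = -1/4*16047955 = -16047955/4 ≈ -4.0120e+6)
L = -4/16047955 (L = 1/(-16047955/4) = -4/16047955 ≈ -2.4925e-7)
L - 1*(-11545) = -4/16047955 - 1*(-11545) = -4/16047955 + 11545 = 185273640471/16047955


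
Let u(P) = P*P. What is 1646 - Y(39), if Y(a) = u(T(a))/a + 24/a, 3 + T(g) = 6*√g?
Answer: 20919/13 + 12*√39/13 ≈ 1614.9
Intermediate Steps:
T(g) = -3 + 6*√g
u(P) = P²
Y(a) = 24/a + (-3 + 6*√a)²/a (Y(a) = (-3 + 6*√a)²/a + 24/a = 24/a + (-3 + 6*√a)²/a)
1646 - Y(39) = 1646 - (36 - 12*√39/13 + 33/39) = 1646 - (36 - 12*√39/13 + 33*(1/39)) = 1646 - (36 - 12*√39/13 + 11/13) = 1646 - (479/13 - 12*√39/13) = 1646 + (-479/13 + 12*√39/13) = 20919/13 + 12*√39/13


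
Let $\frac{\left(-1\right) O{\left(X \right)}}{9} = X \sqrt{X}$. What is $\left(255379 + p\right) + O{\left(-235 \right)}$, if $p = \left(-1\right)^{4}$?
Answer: $255380 + 2115 i \sqrt{235} \approx 2.5538 \cdot 10^{5} + 32422.0 i$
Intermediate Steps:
$O{\left(X \right)} = - 9 X^{\frac{3}{2}}$ ($O{\left(X \right)} = - 9 X \sqrt{X} = - 9 X^{\frac{3}{2}}$)
$p = 1$
$\left(255379 + p\right) + O{\left(-235 \right)} = \left(255379 + 1\right) - 9 \left(-235\right)^{\frac{3}{2}} = 255380 - 9 \left(- 235 i \sqrt{235}\right) = 255380 + 2115 i \sqrt{235}$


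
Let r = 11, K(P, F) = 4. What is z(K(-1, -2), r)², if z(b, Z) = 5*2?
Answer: 100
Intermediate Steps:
z(b, Z) = 10
z(K(-1, -2), r)² = 10² = 100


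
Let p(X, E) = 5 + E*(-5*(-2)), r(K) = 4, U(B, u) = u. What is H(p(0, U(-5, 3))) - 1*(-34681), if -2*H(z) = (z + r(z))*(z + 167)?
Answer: 30742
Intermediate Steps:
p(X, E) = 5 + 10*E (p(X, E) = 5 + E*10 = 5 + 10*E)
H(z) = -(4 + z)*(167 + z)/2 (H(z) = -(z + 4)*(z + 167)/2 = -(4 + z)*(167 + z)/2)
H(p(0, U(-5, 3))) - 1*(-34681) = (-334 - 171*(5 + 10*3)/2 - (5 + 10*3)**2/2) - 1*(-34681) = (-334 - 171*(5 + 30)/2 - (5 + 30)**2/2) + 34681 = (-334 - 171/2*35 - 1/2*35**2) + 34681 = (-334 - 5985/2 - 1/2*1225) + 34681 = (-334 - 5985/2 - 1225/2) + 34681 = -3939 + 34681 = 30742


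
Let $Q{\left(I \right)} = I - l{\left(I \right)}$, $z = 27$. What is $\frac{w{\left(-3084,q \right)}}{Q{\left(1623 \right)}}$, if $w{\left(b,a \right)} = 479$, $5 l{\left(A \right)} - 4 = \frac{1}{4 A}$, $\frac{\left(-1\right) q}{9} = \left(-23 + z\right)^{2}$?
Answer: $\frac{15548340}{52656611} \approx 0.29528$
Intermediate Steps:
$q = -144$ ($q = - 9 \left(-23 + 27\right)^{2} = - 9 \cdot 4^{2} = \left(-9\right) 16 = -144$)
$l{\left(A \right)} = \frac{4}{5} + \frac{1}{20 A}$ ($l{\left(A \right)} = \frac{4}{5} + \frac{\frac{1}{4} \frac{1}{A}}{5} = \frac{4}{5} + \frac{1}{20 A}$)
$Q{\left(I \right)} = I - \frac{1 + 16 I}{20 I}$
$\frac{w{\left(-3084,q \right)}}{Q{\left(1623 \right)}} = \frac{479}{- \frac{4}{5} + 1623 - \frac{1}{20 \cdot 1623}} = \frac{479}{- \frac{4}{5} + 1623 - \frac{1}{32460}} = \frac{479}{\frac{52656611}{32460}} = 479 \cdot \frac{32460}{52656611} = \frac{15548340}{52656611}$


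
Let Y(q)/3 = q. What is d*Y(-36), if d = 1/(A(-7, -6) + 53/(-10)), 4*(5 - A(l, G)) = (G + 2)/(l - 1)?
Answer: 4320/17 ≈ 254.12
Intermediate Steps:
Y(q) = 3*q
A(l, G) = 5 - (2 + G)/(4*(-1 + l)) (A(l, G) = 5 - (G + 2)/(4*(l - 1)) = 5 - (2 + G)/(4*(-1 + l)))
d = -40/17 (d = 1/((-22 - 1*(-6) + 20*(-7))/(4*(-1 - 7)) + 53/(-10)) = 1/((¼)*(-22 + 6 - 140)/(-8) + 53*(-⅒)) = 1/((¼)*(-⅛)*(-156) - 53/10) = 1/(39/8 - 53/10) = 1/(-17/40) = -40/17 ≈ -2.3529)
d*Y(-36) = -120*(-36)/17 = -40/17*(-108) = 4320/17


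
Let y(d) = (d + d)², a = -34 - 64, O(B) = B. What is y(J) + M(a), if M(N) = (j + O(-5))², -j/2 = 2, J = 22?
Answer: 2017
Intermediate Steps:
a = -98
j = -4 (j = -2*2 = -4)
y(d) = 4*d² (y(d) = (2*d)² = 4*d²)
M(N) = 81 (M(N) = (-4 - 5)² = (-9)² = 81)
y(J) + M(a) = 4*22² + 81 = 4*484 + 81 = 1936 + 81 = 2017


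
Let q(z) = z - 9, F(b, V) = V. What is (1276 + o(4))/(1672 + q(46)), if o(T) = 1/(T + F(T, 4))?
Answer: 10209/13672 ≈ 0.74671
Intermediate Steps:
q(z) = -9 + z
o(T) = 1/(4 + T) (o(T) = 1/(T + 4) = 1/(4 + T))
(1276 + o(4))/(1672 + q(46)) = (1276 + 1/(4 + 4))/(1672 + (-9 + 46)) = (1276 + 1/8)/(1672 + 37) = (1276 + ⅛)/1709 = (10209/8)*(1/1709) = 10209/13672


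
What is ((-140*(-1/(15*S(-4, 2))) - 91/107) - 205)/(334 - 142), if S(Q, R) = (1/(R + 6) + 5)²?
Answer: -55442687/51801696 ≈ -1.0703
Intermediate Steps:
S(Q, R) = (5 + 1/(6 + R))² (S(Q, R) = (1/(6 + R) + 5)² = (5 + 1/(6 + R))²)
((-140*(-1/(15*S(-4, 2))) - 91/107) - 205)/(334 - 142) = ((-140*(-(6 + 2)²/(15*(31 + 5*2)²)) - 91/107) - 205)/(334 - 142) = ((-140*(-64/(15*(31 + 10)²)) - 91*1/107) - 205)/192 = ((-140/((-15*41²/64)) - 91/107) - 205)*(1/192) = ((-140/((-15*1681/64)) - 91/107) - 205)*(1/192) = ((-140/(-25215/64) - 91/107) - 205)*(1/192) = ((-140*(-64/25215) - 91/107) - 205)*(1/192) = ((1792/5043 - 91/107) - 205)*(1/192) = (-267169/539601 - 205)*(1/192) = -110885374/539601*1/192 = -55442687/51801696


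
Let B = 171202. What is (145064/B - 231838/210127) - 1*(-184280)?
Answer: 3314654742306486/17987081327 ≈ 1.8428e+5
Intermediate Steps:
(145064/B - 231838/210127) - 1*(-184280) = (145064/171202 - 231838/210127) - 1*(-184280) = (145064*(1/171202) - 231838*1/210127) + 184280 = (72532/85601 - 231838/210127) + 184280 = -4604633074/17987081327 + 184280 = 3314654742306486/17987081327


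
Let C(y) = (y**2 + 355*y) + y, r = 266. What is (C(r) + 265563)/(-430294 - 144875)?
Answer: -431015/575169 ≈ -0.74937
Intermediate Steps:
C(y) = y**2 + 356*y
(C(r) + 265563)/(-430294 - 144875) = (266*(356 + 266) + 265563)/(-430294 - 144875) = (266*622 + 265563)/(-575169) = (165452 + 265563)*(-1/575169) = 431015*(-1/575169) = -431015/575169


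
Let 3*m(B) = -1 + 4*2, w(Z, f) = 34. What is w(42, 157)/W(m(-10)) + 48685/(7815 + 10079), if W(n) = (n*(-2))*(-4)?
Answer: 1137887/250516 ≈ 4.5422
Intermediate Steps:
m(B) = 7/3 (m(B) = (-1 + 4*2)/3 = (-1 + 8)/3 = (⅓)*7 = 7/3)
W(n) = 8*n (W(n) = -2*n*(-4) = 8*n)
w(42, 157)/W(m(-10)) + 48685/(7815 + 10079) = 34/((8*(7/3))) + 48685/(7815 + 10079) = 34/(56/3) + 48685/17894 = 34*(3/56) + 48685*(1/17894) = 51/28 + 48685/17894 = 1137887/250516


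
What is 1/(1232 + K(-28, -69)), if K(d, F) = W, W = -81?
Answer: 1/1151 ≈ 0.00086881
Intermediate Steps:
K(d, F) = -81
1/(1232 + K(-28, -69)) = 1/(1232 - 81) = 1/1151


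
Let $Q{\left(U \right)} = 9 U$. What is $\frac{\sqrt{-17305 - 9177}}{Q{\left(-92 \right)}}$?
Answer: $- \frac{i \sqrt{26482}}{828} \approx - 0.19654 i$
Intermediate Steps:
$\frac{\sqrt{-17305 - 9177}}{Q{\left(-92 \right)}} = \frac{\sqrt{-17305 - 9177}}{9 \left(-92\right)} = \frac{\sqrt{-26482}}{-828} = i \sqrt{26482} \left(- \frac{1}{828}\right) = - \frac{i \sqrt{26482}}{828}$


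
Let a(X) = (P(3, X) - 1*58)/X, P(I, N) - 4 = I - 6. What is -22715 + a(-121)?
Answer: -2748458/121 ≈ -22715.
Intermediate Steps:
P(I, N) = -2 + I (P(I, N) = 4 + (I - 6) = 4 + (-6 + I) = -2 + I)
a(X) = -57/X (a(X) = ((-2 + 3) - 1*58)/X = (1 - 58)/X = -57/X)
-22715 + a(-121) = -22715 - 57/(-121) = -22715 - 57*(-1/121) = -22715 + 57/121 = -2748458/121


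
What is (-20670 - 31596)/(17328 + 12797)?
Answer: -52266/30125 ≈ -1.7350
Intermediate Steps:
(-20670 - 31596)/(17328 + 12797) = -52266/30125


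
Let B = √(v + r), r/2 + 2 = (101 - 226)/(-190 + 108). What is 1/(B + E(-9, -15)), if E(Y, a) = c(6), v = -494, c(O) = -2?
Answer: -82/20457 - I*√832013/20457 ≈ -0.0040084 - 0.044589*I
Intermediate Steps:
E(Y, a) = -2
r = -39/41 (r = -4 + 2*((101 - 226)/(-190 + 108)) = -4 + 2*(-125/(-82)) = -4 + 2*(-125*(-1/82)) = -4 + 2*(125/82) = -4 + 125/41 = -39/41 ≈ -0.95122)
B = I*√832013/41 (B = √(-494 - 39/41) = √(-20293/41) = I*√832013/41 ≈ 22.247*I)
1/(B + E(-9, -15)) = 1/(I*√832013/41 - 2) = 1/(-2 + I*√832013/41)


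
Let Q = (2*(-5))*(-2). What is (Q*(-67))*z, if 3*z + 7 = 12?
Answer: -6700/3 ≈ -2233.3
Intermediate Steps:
z = 5/3 (z = -7/3 + (1/3)*12 = -7/3 + 4 = 5/3 ≈ 1.6667)
Q = 20 (Q = -10*(-2) = 20)
(Q*(-67))*z = (20*(-67))*(5/3) = -1340*5/3 = -6700/3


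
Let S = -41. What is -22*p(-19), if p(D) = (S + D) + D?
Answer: 1738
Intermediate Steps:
p(D) = -41 + 2*D (p(D) = (-41 + D) + D = -41 + 2*D)
-22*p(-19) = -22*(-41 + 2*(-19)) = -22*(-41 - 38) = -22*(-79) = 1738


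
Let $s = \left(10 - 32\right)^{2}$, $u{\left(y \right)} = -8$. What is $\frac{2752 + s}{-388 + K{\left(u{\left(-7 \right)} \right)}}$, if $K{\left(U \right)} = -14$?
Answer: $- \frac{1618}{201} \approx -8.0497$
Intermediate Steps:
$s = 484$ ($s = \left(-22\right)^{2} = 484$)
$\frac{2752 + s}{-388 + K{\left(u{\left(-7 \right)} \right)}} = \frac{2752 + 484}{-388 - 14} = \frac{3236}{-402} = 3236 \left(- \frac{1}{402}\right) = - \frac{1618}{201}$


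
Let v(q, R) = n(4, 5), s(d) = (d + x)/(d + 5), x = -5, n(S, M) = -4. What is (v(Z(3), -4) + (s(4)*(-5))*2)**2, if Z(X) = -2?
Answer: 676/81 ≈ 8.3457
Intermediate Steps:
s(d) = (-5 + d)/(5 + d) (s(d) = (d - 5)/(d + 5) = (-5 + d)/(5 + d))
v(q, R) = -4
(v(Z(3), -4) + (s(4)*(-5))*2)**2 = (-4 + (((-5 + 4)/(5 + 4))*(-5))*2)**2 = (-4 + ((-1/9)*(-5))*2)**2 = (-4 + (((1/9)*(-1))*(-5))*2)**2 = (-4 - 1/9*(-5)*2)**2 = (-4 + (5/9)*2)**2 = (-4 + 10/9)**2 = (-26/9)**2 = 676/81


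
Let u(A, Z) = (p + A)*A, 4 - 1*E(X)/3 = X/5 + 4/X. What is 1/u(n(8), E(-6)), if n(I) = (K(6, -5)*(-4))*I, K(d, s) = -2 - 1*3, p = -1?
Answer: 1/25440 ≈ 3.9308e-5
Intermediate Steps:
K(d, s) = -5 (K(d, s) = -2 - 3 = -5)
E(X) = 12 - 12/X - 3*X/5 (E(X) = 12 - 3*(X/5 + 4/X) = 12 - 3*(4/X + X/5) = 12 + (-12/X - 3*X/5) = 12 - 12/X - 3*X/5)
n(I) = 20*I (n(I) = (-5*(-4))*I = 20*I)
u(A, Z) = A*(-1 + A) (u(A, Z) = (-1 + A)*A = A*(-1 + A))
1/u(n(8), E(-6)) = 1/((20*8)*(-1 + 20*8)) = 1/(160*(-1 + 160)) = 1/(160*159) = 1/25440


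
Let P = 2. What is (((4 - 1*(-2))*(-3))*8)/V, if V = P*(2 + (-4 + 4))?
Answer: -36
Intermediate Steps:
V = 4 (V = 2*(2 + (-4 + 4)) = 2*(2 + 0) = 2*2 = 4)
(((4 - 1*(-2))*(-3))*8)/V = (((4 - 1*(-2))*(-3))*8)/4 = (((4 + 2)*(-3))*8)*(¼) = ((6*(-3))*8)*(¼) = -18*8*(¼) = -144*¼ = -36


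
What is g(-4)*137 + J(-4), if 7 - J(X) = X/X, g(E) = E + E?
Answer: -1090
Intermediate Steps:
g(E) = 2*E
J(X) = 6 (J(X) = 7 - X/X = 7 - 1*1 = 7 - 1 = 6)
g(-4)*137 + J(-4) = (2*(-4))*137 + 6 = -8*137 + 6 = -1096 + 6 = -1090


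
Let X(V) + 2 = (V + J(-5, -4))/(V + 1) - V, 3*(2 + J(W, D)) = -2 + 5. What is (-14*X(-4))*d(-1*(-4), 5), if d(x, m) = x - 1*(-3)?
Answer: -1078/3 ≈ -359.33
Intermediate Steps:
J(W, D) = -1 (J(W, D) = -2 + (-2 + 5)/3 = -2 + (⅓)*3 = -2 + 1 = -1)
d(x, m) = 3 + x (d(x, m) = x + 3 = 3 + x)
X(V) = -2 - V + (-1 + V)/(1 + V) (X(V) = -2 + ((V - 1)/(V + 1) - V) = -2 + ((-1 + V)/(1 + V) - V) = -2 + (-V + (-1 + V)/(1 + V)) = -2 - V + (-1 + V)/(1 + V))
(-14*X(-4))*d(-1*(-4), 5) = (-14*(-3 - 1*(-4)² - 2*(-4))/(1 - 4))*(3 - 1*(-4)) = (-14*(-3 - 1*16 + 8)/(-3))*(3 + 4) = -(-14)*(-3 - 16 + 8)/3*7 = -(-14)*(-11)/3*7 = -14*11/3*7 = -154/3*7 = -1078/3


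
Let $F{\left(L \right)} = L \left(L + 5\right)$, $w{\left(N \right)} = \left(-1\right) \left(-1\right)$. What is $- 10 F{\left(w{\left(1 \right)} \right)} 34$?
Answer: $-2040$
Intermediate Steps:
$w{\left(N \right)} = 1$
$F{\left(L \right)} = L \left(5 + L\right)$
$- 10 F{\left(w{\left(1 \right)} \right)} 34 = - 10 \cdot 1 \left(5 + 1\right) 34 = - 10 \cdot 1 \cdot 6 \cdot 34 = \left(-10\right) 6 \cdot 34 = \left(-60\right) 34 = -2040$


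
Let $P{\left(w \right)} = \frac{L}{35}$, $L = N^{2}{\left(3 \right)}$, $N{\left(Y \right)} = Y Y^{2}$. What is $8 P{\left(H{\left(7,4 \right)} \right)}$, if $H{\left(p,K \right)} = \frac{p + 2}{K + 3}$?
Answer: $\frac{5832}{35} \approx 166.63$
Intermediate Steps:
$N{\left(Y \right)} = Y^{3}$
$L = 729$ ($L = \left(3^{3}\right)^{2} = 27^{2} = 729$)
$H{\left(p,K \right)} = \frac{2 + p}{3 + K}$
$P{\left(w \right)} = \frac{729}{35}$
$8 P{\left(H{\left(7,4 \right)} \right)} = 8 \cdot \frac{729}{35} = \frac{5832}{35}$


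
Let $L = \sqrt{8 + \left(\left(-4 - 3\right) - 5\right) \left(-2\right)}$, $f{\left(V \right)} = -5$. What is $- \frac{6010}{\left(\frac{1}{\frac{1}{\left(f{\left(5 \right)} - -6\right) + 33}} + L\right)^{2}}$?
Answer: $- \frac{892485}{157922} + \frac{102170 \sqrt{2}}{78961} \approx -3.8215$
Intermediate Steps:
$L = 4 \sqrt{2}$ ($L = \sqrt{8 + \left(-7 - 5\right) \left(-2\right)} = \sqrt{8 - -24} = \sqrt{8 + 24} = \sqrt{32} = 4 \sqrt{2} \approx 5.6569$)
$- \frac{6010}{\left(\frac{1}{\frac{1}{\left(f{\left(5 \right)} - -6\right) + 33}} + L\right)^{2}} = - \frac{6010}{\left(\frac{1}{\frac{1}{\left(-5 - -6\right) + 33}} + 4 \sqrt{2}\right)^{2}} = - \frac{6010}{\left(\frac{1}{\frac{1}{\left(-5 + 6\right) + 33}} + 4 \sqrt{2}\right)^{2}} = - \frac{6010}{\left(\frac{1}{\frac{1}{1 + 33}} + 4 \sqrt{2}\right)^{2}} = - \frac{6010}{\left(\frac{1}{\frac{1}{34}} + 4 \sqrt{2}\right)^{2}} = - \frac{6010}{\left(34 + 4 \sqrt{2}\right)^{2}}$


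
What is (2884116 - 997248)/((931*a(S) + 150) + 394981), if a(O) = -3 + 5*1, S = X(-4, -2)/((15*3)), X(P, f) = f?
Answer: 628956/132331 ≈ 4.7529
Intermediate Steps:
S = -2/45 (S = -2/(15*3) = -2/45 ≈ -0.044444)
a(O) = 2 (a(O) = -3 + 5 = 2)
(2884116 - 997248)/((931*a(S) + 150) + 394981) = (2884116 - 997248)/((931*2 + 150) + 394981) = 1886868/((1862 + 150) + 394981) = 1886868/(2012 + 394981) = 1886868/396993 = 1886868*(1/396993) = 628956/132331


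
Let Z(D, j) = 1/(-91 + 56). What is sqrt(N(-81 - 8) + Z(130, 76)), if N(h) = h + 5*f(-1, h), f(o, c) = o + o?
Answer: I*sqrt(121310)/35 ≈ 9.9513*I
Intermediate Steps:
Z(D, j) = -1/35 (Z(D, j) = 1/(-35) = -1/35)
f(o, c) = 2*o
N(h) = -10 + h (N(h) = h + 5*(2*(-1)) = h + 5*(-2) = h - 10 = -10 + h)
sqrt(N(-81 - 8) + Z(130, 76)) = sqrt((-10 + (-81 - 8)) - 1/35) = sqrt((-10 - 89) - 1/35) = sqrt(-99 - 1/35) = sqrt(-3466/35) = I*sqrt(121310)/35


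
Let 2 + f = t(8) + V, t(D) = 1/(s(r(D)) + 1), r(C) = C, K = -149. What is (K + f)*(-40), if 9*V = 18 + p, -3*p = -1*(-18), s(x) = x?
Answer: 53840/9 ≈ 5982.2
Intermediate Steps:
t(D) = 1/(1 + D) (t(D) = 1/(D + 1) = 1/(1 + D))
p = -6 (p = -(-1)*(-18)/3 = -1/3*18 = -6)
V = 4/3 (V = (18 - 6)/9 = (1/9)*12 = 4/3 ≈ 1.3333)
f = -5/9 (f = -2 + (1/(1 + 8) + 4/3) = -2 + (1/9 + 4/3) = -2 + 13/9 = -5/9 ≈ -0.55556)
(K + f)*(-40) = (-149 - 5/9)*(-40) = -1346/9*(-40) = 53840/9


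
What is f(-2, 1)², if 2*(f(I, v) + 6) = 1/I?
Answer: 625/16 ≈ 39.063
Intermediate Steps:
f(I, v) = -6 + 1/(2*I)
f(-2, 1)² = (-6 + (½)/(-2))² = (-6 + (½)*(-½))² = (-6 - ¼)² = (-25/4)² = 625/16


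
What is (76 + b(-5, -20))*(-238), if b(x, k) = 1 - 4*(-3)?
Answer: -21182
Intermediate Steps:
b(x, k) = 13 (b(x, k) = 1 + 12 = 13)
(76 + b(-5, -20))*(-238) = (76 + 13)*(-238) = 89*(-238) = -21182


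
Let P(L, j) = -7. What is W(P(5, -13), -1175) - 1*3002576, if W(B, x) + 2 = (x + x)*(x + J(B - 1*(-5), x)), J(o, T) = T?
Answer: 2519922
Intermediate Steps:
W(B, x) = -2 + 4*x² (W(B, x) = -2 + (x + x)*(x + x) = -2 + (2*x)*(2*x) = -2 + 4*x²)
W(P(5, -13), -1175) - 1*3002576 = (-2 + 4*(-1175)²) - 1*3002576 = (-2 + 4*1380625) - 3002576 = (-2 + 5522500) - 3002576 = 5522498 - 3002576 = 2519922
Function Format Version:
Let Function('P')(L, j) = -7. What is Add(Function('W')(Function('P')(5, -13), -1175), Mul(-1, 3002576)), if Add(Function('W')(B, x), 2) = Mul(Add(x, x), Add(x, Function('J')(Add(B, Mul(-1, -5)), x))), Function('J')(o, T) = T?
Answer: 2519922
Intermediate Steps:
Function('W')(B, x) = Add(-2, Mul(4, Pow(x, 2))) (Function('W')(B, x) = Add(-2, Mul(Add(x, x), Add(x, x))) = Add(-2, Mul(Mul(2, x), Mul(2, x))) = Add(-2, Mul(4, Pow(x, 2))))
Add(Function('W')(Function('P')(5, -13), -1175), Mul(-1, 3002576)) = Add(Add(-2, Mul(4, Pow(-1175, 2))), Mul(-1, 3002576)) = Add(Add(-2, Mul(4, 1380625)), -3002576) = Add(Add(-2, 5522500), -3002576) = Add(5522498, -3002576) = 2519922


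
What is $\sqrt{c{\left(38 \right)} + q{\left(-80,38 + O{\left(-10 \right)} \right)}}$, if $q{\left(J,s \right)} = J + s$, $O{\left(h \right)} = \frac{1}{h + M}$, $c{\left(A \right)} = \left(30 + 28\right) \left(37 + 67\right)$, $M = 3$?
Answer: $\frac{\sqrt{293503}}{7} \approx 77.394$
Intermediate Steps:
$c{\left(A \right)} = 6032$ ($c{\left(A \right)} = 58 \cdot 104 = 6032$)
$O{\left(h \right)} = \frac{1}{3 + h}$ ($O{\left(h \right)} = \frac{1}{h + 3} = \frac{1}{3 + h}$)
$\sqrt{c{\left(38 \right)} + q{\left(-80,38 + O{\left(-10 \right)} \right)}} = \sqrt{6032 - \left(42 - \frac{1}{3 - 10}\right)} = \sqrt{6032 - \left(42 + \frac{1}{7}\right)} = \sqrt{6032 + \left(-80 + \left(38 - \frac{1}{7}\right)\right)} = \sqrt{6032 + \left(-80 + \frac{265}{7}\right)} = \sqrt{6032 - \frac{295}{7}} = \sqrt{\frac{41929}{7}} = \frac{\sqrt{293503}}{7}$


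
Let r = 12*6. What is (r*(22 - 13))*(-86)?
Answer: -55728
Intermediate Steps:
r = 72
(r*(22 - 13))*(-86) = (72*(22 - 13))*(-86) = (72*9)*(-86) = 648*(-86) = -55728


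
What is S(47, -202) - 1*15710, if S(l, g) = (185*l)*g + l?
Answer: -1772053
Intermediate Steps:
S(l, g) = l + 185*g*l (S(l, g) = 185*g*l + l = l + 185*g*l)
S(47, -202) - 1*15710 = 47*(1 + 185*(-202)) - 1*15710 = 47*(1 - 37370) - 15710 = 47*(-37369) - 15710 = -1756343 - 15710 = -1772053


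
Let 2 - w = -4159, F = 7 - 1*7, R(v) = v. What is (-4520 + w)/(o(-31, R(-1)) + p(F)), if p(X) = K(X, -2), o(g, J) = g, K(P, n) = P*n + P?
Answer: 359/31 ≈ 11.581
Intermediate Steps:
K(P, n) = P + P*n
F = 0 (F = 7 - 7 = 0)
w = 4161 (w = 2 - 1*(-4159) = 2 + 4159 = 4161)
p(X) = -X (p(X) = X*(1 - 2) = X*(-1) = -X)
(-4520 + w)/(o(-31, R(-1)) + p(F)) = (-4520 + 4161)/(-31 - 1*0) = -359/(-31 + 0) = -359/(-31) = -359*(-1/31) = 359/31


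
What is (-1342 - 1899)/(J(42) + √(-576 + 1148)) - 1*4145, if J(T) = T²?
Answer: -3225331526/777781 + 3241*√143/1555562 ≈ -4146.8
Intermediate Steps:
(-1342 - 1899)/(J(42) + √(-576 + 1148)) - 1*4145 = (-1342 - 1899)/(42² + √(-576 + 1148)) - 1*4145 = -3241/(1764 + √572) - 4145 = -3241/(1764 + 2*√143) - 4145 = -4145 - 3241/(1764 + 2*√143)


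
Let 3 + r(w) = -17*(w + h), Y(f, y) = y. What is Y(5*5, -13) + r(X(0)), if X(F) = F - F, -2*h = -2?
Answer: -33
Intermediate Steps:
h = 1 (h = -1/2*(-2) = 1)
X(F) = 0
r(w) = -20 - 17*w (r(w) = -3 - 17*(w + 1) = -3 - 17*(1 + w) = -3 + (-17 - 17*w) = -20 - 17*w)
Y(5*5, -13) + r(X(0)) = -13 + (-20 - 17*0) = -13 + (-20 + 0) = -13 - 20 = -33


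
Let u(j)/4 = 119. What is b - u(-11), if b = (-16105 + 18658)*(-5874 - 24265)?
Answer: -76945343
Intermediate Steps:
b = -76944867 (b = 2553*(-30139) = -76944867)
u(j) = 476 (u(j) = 4*119 = 476)
b - u(-11) = -76944867 - 1*476 = -76944867 - 476 = -76945343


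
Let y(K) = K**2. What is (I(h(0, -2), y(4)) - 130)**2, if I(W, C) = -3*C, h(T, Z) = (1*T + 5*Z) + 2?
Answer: 31684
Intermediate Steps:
h(T, Z) = 2 + T + 5*Z (h(T, Z) = (T + 5*Z) + 2 = 2 + T + 5*Z)
(I(h(0, -2), y(4)) - 130)**2 = (-3*4**2 - 130)**2 = (-3*16 - 130)**2 = (-48 - 130)**2 = (-178)**2 = 31684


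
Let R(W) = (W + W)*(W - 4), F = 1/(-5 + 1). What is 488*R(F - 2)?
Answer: 13725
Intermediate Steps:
F = -¼ (F = 1/(-4) = -¼ ≈ -0.25000)
R(W) = 2*W*(-4 + W) (R(W) = (2*W)*(-4 + W) = 2*W*(-4 + W))
488*R(F - 2) = 488*(2*(-¼ - 2)*(-4 + (-¼ - 2))) = 488*(2*(-9/4)*(-4 - 9/4)) = 488*(2*(-9/4)*(-25/4)) = 488*(225/8) = 13725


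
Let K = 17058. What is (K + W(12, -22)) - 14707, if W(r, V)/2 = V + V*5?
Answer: 2087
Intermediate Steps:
W(r, V) = 12*V (W(r, V) = 2*(V + V*5) = 2*(V + 5*V) = 2*(6*V) = 12*V)
(K + W(12, -22)) - 14707 = (17058 + 12*(-22)) - 14707 = (17058 - 264) - 14707 = 16794 - 14707 = 2087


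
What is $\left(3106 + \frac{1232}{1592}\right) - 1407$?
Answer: $\frac{338255}{199} \approx 1699.8$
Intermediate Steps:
$\left(3106 + \frac{1232}{1592}\right) - 1407 = \left(3106 + 1232 \cdot \frac{1}{1592}\right) - 1407 = \left(3106 + \frac{154}{199}\right) - 1407 = \frac{618248}{199} - 1407 = \frac{338255}{199}$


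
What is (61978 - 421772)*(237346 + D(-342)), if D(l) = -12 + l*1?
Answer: -85268299648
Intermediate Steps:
D(l) = -12 + l
(61978 - 421772)*(237346 + D(-342)) = (61978 - 421772)*(237346 + (-12 - 342)) = -359794*(237346 - 354) = -359794*236992 = -85268299648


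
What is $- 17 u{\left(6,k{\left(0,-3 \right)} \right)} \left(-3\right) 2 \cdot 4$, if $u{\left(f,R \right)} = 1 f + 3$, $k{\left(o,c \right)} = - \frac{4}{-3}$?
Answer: $3672$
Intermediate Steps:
$k{\left(o,c \right)} = \frac{4}{3}$ ($k{\left(o,c \right)} = \left(-4\right) \left(- \frac{1}{3}\right) = \frac{4}{3}$)
$u{\left(f,R \right)} = 3 + f$ ($u{\left(f,R \right)} = f + 3 = 3 + f$)
$- 17 u{\left(6,k{\left(0,-3 \right)} \right)} \left(-3\right) 2 \cdot 4 = - 17 \left(3 + 6\right) \left(-3\right) 2 \cdot 4 = \left(-17\right) 9 \left(\left(-6\right) 4\right) = \left(-153\right) \left(-24\right) = 3672$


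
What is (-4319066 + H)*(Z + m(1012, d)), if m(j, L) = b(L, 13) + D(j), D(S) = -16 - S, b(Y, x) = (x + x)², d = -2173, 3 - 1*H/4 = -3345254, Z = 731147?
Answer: 6622436519790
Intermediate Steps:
H = 13381028 (H = 12 - 4*(-3345254) = 12 + 13381016 = 13381028)
b(Y, x) = 4*x² (b(Y, x) = (2*x)² = 4*x²)
m(j, L) = 660 - j (m(j, L) = 4*13² + (-16 - j) = 4*169 + (-16 - j) = 676 + (-16 - j) = 660 - j)
(-4319066 + H)*(Z + m(1012, d)) = (-4319066 + 13381028)*(731147 + (660 - 1*1012)) = 9061962*(731147 + (660 - 1012)) = 9061962*(731147 - 352) = 9061962*730795 = 6622436519790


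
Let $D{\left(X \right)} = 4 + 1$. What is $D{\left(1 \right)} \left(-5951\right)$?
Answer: $-29755$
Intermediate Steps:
$D{\left(X \right)} = 5$
$D{\left(1 \right)} \left(-5951\right) = 5 \left(-5951\right) = -29755$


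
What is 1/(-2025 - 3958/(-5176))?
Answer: -2588/5238721 ≈ -0.00049401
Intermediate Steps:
1/(-2025 - 3958/(-5176)) = 1/(-2025 - 3958*(-1/5176)) = 1/(-2025 + 1979/2588) = 1/(-5238721/2588) = -2588/5238721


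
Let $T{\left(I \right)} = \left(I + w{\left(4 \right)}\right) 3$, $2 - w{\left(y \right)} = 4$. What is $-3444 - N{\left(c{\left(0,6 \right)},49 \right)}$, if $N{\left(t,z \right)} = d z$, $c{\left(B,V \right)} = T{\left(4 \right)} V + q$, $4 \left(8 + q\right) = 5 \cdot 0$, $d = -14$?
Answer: $-2758$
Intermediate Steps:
$w{\left(y \right)} = -2$ ($w{\left(y \right)} = 2 - 4 = -2$)
$T{\left(I \right)} = -6 + 3 I$ ($T{\left(I \right)} = \left(I - 2\right) 3 = \left(-2 + I\right) 3 = -6 + 3 I$)
$q = -8$ ($q = -8 + \frac{5 \cdot 0}{4} = -8 + \frac{1}{4} \cdot 0 = -8 + 0 = -8$)
$c{\left(B,V \right)} = -8 + 6 V$ ($c{\left(B,V \right)} = \left(-6 + 3 \cdot 4\right) V - 8 = \left(-6 + 12\right) V - 8 = 6 V - 8 = -8 + 6 V$)
$N{\left(t,z \right)} = - 14 z$
$-3444 - N{\left(c{\left(0,6 \right)},49 \right)} = -3444 - \left(-14\right) 49 = -3444 - -686 = -3444 + 686 = -2758$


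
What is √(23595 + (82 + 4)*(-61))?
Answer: √18349 ≈ 135.46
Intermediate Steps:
√(23595 + (82 + 4)*(-61)) = √(23595 + 86*(-61)) = √(23595 - 5246) = √18349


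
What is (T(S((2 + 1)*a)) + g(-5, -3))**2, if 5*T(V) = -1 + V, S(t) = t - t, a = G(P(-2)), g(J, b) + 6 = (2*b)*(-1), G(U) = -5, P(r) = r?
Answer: 1/25 ≈ 0.040000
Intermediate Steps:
g(J, b) = -6 - 2*b (g(J, b) = -6 + (2*b)*(-1) = -6 - 2*b)
a = -5
S(t) = 0
T(V) = -1/5 + V/5 (T(V) = (-1 + V)/5 = -1/5 + V/5)
(T(S((2 + 1)*a)) + g(-5, -3))**2 = ((-1/5 + (1/5)*0) + (-6 - 2*(-3)))**2 = ((-1/5 + 0) + (-6 + 6))**2 = (-1/5 + 0)**2 = (-1/5)**2 = 1/25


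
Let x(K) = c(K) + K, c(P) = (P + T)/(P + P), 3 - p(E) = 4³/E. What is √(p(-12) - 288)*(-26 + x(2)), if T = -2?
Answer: -8*I*√2517 ≈ -401.36*I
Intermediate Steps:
p(E) = 3 - 64/E (p(E) = 3 - 4³/E = 3 - 64/E)
c(P) = (-2 + P)/(2*P) (c(P) = (P - 2)/(P + P) = (-2 + P)/((2*P)) = (-2 + P)*(1/(2*P)) = (-2 + P)/(2*P))
x(K) = K + (-2 + K)/(2*K) (x(K) = (-2 + K)/(2*K) + K = K + (-2 + K)/(2*K))
√(p(-12) - 288)*(-26 + x(2)) = √((3 - 64/(-12)) - 288)*(-26 + (½ + 2 - 1/2)) = √((3 - 64*(-1/12)) - 288)*(-26 + (½ + 2 - 1*½)) = √((3 + 16/3) - 288)*(-26 + (½ + 2 - ½)) = √(25/3 - 288)*(-26 + 2) = √(-839/3)*(-24) = (I*√2517/3)*(-24) = -8*I*√2517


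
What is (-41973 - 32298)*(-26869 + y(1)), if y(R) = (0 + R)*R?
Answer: 1995513228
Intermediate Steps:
y(R) = R**2 (y(R) = R*R = R**2)
(-41973 - 32298)*(-26869 + y(1)) = (-41973 - 32298)*(-26869 + 1**2) = -74271*(-26869 + 1) = -74271*(-26868) = 1995513228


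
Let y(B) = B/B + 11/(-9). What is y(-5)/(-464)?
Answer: 1/2088 ≈ 0.00047893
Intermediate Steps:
y(B) = -2/9 (y(B) = 1 + 11*(-⅑) = 1 - 11/9 = -2/9)
y(-5)/(-464) = -2/9/(-464) = -2/9*(-1/464) = 1/2088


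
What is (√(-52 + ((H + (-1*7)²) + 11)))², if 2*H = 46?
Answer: 31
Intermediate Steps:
H = 23 (H = (½)*46 = 23)
(√(-52 + ((H + (-1*7)²) + 11)))² = (√(-52 + ((23 + (-1*7)²) + 11)))² = (√(-52 + ((23 + (-7)²) + 11)))² = (√(-52 + ((23 + 49) + 11)))² = (√(-52 + (72 + 11)))² = (√(-52 + 83))² = (√31)² = 31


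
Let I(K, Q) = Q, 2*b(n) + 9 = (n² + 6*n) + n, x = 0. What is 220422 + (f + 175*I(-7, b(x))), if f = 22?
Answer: 439313/2 ≈ 2.1966e+5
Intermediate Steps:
b(n) = -9/2 + n²/2 + 7*n/2 (b(n) = -9/2 + ((n² + 6*n) + n)/2 = -9/2 + (n² + 7*n)/2 = -9/2 + (n²/2 + 7*n/2) = -9/2 + n²/2 + 7*n/2)
220422 + (f + 175*I(-7, b(x))) = 220422 + (22 + 175*(-9/2 + (½)*0² + (7/2)*0)) = 220422 + (22 + 175*(-9/2 + (½)*0 + 0)) = 220422 + (22 + 175*(-9/2 + 0 + 0)) = 220422 + (22 + 175*(-9/2)) = 220422 + (22 - 1575/2) = 220422 - 1531/2 = 439313/2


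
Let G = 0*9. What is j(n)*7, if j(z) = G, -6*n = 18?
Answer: 0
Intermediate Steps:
G = 0
n = -3 (n = -⅙*18 = -3)
j(z) = 0
j(n)*7 = 0*7 = 0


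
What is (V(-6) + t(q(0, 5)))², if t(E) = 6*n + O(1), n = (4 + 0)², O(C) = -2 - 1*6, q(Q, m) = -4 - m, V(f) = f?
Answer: 6724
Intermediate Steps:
O(C) = -8 (O(C) = -2 - 6 = -8)
n = 16 (n = 4² = 16)
t(E) = 88 (t(E) = 6*16 - 8 = 96 - 8 = 88)
(V(-6) + t(q(0, 5)))² = (-6 + 88)² = 82² = 6724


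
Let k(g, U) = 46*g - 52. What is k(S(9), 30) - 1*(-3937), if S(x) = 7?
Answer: 4207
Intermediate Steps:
k(g, U) = -52 + 46*g
k(S(9), 30) - 1*(-3937) = (-52 + 46*7) - 1*(-3937) = (-52 + 322) + 3937 = 270 + 3937 = 4207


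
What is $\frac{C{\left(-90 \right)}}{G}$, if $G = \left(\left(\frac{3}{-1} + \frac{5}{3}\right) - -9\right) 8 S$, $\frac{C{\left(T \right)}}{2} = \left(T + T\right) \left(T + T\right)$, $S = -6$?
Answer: $- \frac{4050}{23} \approx -176.09$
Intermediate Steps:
$C{\left(T \right)} = 8 T^{2}$ ($C{\left(T \right)} = 2 \left(T + T\right) \left(T + T\right) = 2 \cdot 2 T 2 T = 2 \cdot 4 T^{2} = 8 T^{2}$)
$G = -368$ ($G = \left(\left(\frac{3}{-1} + \frac{5}{3}\right) - -9\right) 8 \left(-6\right) = \left(\left(3 \left(-1\right) + 5 \cdot \frac{1}{3}\right) + 9\right) 8 \left(-6\right) = \left(\left(-3 + \frac{5}{3}\right) + 9\right) 8 \left(-6\right) = \left(- \frac{4}{3} + 9\right) 8 \left(-6\right) = \frac{23}{3} \cdot 8 \left(-6\right) = \frac{184}{3} \left(-6\right) = -368$)
$\frac{C{\left(-90 \right)}}{G} = \frac{8 \left(-90\right)^{2}}{-368} = 8 \cdot 8100 \left(- \frac{1}{368}\right) = 64800 \left(- \frac{1}{368}\right) = - \frac{4050}{23}$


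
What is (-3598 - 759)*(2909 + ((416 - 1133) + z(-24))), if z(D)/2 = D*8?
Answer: -7877456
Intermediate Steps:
z(D) = 16*D (z(D) = 2*(D*8) = 2*(8*D) = 16*D)
(-3598 - 759)*(2909 + ((416 - 1133) + z(-24))) = (-3598 - 759)*(2909 + ((416 - 1133) + 16*(-24))) = -4357*(2909 + (-717 - 384)) = -4357*(2909 - 1101) = -4357*1808 = -7877456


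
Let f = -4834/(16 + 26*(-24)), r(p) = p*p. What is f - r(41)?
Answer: -508607/304 ≈ -1673.0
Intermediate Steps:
r(p) = p²
f = 2417/304 (f = -4834/(16 - 624) = -4834/(-608) = -4834*(-1/608) = 2417/304 ≈ 7.9507)
f - r(41) = 2417/304 - 1*41² = 2417/304 - 1*1681 = 2417/304 - 1681 = -508607/304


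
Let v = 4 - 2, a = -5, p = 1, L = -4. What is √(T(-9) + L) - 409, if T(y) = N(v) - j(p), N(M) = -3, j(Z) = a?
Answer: -409 + I*√2 ≈ -409.0 + 1.4142*I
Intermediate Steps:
j(Z) = -5
v = 2
T(y) = 2 (T(y) = -3 - 1*(-5) = -3 + 5 = 2)
√(T(-9) + L) - 409 = √(2 - 4) - 409 = √(-2) - 409 = I*√2 - 409 = -409 + I*√2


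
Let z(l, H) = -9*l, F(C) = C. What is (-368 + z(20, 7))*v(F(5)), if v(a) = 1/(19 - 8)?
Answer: -548/11 ≈ -49.818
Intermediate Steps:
v(a) = 1/11
(-368 + z(20, 7))*v(F(5)) = (-368 - 9*20)*(1/11) = (-368 - 180)*(1/11) = -548*1/11 = -548/11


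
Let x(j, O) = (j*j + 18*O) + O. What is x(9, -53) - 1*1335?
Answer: -2261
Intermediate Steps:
x(j, O) = j² + 19*O (x(j, O) = (j² + 18*O) + O = j² + 19*O)
x(9, -53) - 1*1335 = (9² + 19*(-53)) - 1*1335 = (81 - 1007) - 1335 = -926 - 1335 = -2261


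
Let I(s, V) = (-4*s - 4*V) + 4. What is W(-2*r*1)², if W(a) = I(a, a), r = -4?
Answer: 3600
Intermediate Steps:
I(s, V) = 4 - 4*V - 4*s (I(s, V) = (-4*V - 4*s) + 4 = 4 - 4*V - 4*s)
W(a) = 4 - 8*a (W(a) = 4 - 4*a - 4*a = 4 - 8*a)
W(-2*r*1)² = (4 - 8*(-2*(-4)))² = (4 - 64)² = (-60)² = 3600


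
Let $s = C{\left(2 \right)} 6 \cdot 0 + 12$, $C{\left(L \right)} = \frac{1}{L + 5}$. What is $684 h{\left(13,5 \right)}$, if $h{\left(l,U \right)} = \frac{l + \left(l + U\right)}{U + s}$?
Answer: $\frac{21204}{17} \approx 1247.3$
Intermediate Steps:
$C{\left(L \right)} = \frac{1}{5 + L}$
$s = 12$ ($s = \frac{1}{5 + 2} \cdot 6 \cdot 0 + 12 = \frac{1}{7} \cdot 6 \cdot 0 + 12 = \frac{6}{7} \cdot 0 + 12 = 0 + 12 = 12$)
$h{\left(l,U \right)} = \frac{U + 2 l}{12 + U}$ ($h{\left(l,U \right)} = \frac{l + \left(l + U\right)}{U + 12} = \frac{l + \left(U + l\right)}{12 + U} = \frac{U + 2 l}{12 + U}$)
$684 h{\left(13,5 \right)} = 684 \frac{5 + 2 \cdot 13}{12 + 5} = 684 \frac{5 + 26}{17} = 684 \cdot \frac{1}{17} \cdot 31 = 684 \cdot \frac{31}{17} = \frac{21204}{17}$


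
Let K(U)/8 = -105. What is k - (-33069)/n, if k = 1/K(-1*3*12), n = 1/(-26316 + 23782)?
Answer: -70389350641/840 ≈ -8.3797e+7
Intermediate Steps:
n = -1/2534 (n = 1/(-2534) = -1/2534 ≈ -0.00039463)
K(U) = -840 (K(U) = 8*(-105) = -840)
k = -1/840 (k = 1/(-840) = -1/840 ≈ -0.0011905)
k - (-33069)/n = -1/840 - (-33069)/(-1/2534) = -1/840 - (-33069)*(-2534) = -1/840 - 1*83796846 = -1/840 - 83796846 = -70389350641/840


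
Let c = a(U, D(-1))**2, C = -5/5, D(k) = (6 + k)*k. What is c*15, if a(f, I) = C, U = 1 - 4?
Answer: 15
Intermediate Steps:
U = -3
D(k) = k*(6 + k)
C = -1 (C = -5*1/5 = -1)
a(f, I) = -1
c = 1 (c = (-1)**2 = 1)
c*15 = 1*15 = 15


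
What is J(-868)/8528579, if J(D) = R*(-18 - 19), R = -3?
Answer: 111/8528579 ≈ 1.3015e-5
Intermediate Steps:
J(D) = 111 (J(D) = -3*(-18 - 19) = -3*(-37) = 111)
J(-868)/8528579 = 111/8528579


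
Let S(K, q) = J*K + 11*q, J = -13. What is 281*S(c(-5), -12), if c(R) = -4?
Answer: -22480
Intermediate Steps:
S(K, q) = -13*K + 11*q
281*S(c(-5), -12) = 281*(-13*(-4) + 11*(-12)) = 281*(52 - 132) = 281*(-80) = -22480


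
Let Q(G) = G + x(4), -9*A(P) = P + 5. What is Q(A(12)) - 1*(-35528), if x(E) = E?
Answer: 319771/9 ≈ 35530.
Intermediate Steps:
A(P) = -5/9 - P/9 (A(P) = -(P + 5)/9 = -(5 + P)/9 = -5/9 - P/9)
Q(G) = 4 + G (Q(G) = G + 4 = 4 + G)
Q(A(12)) - 1*(-35528) = (4 + (-5/9 - ⅑*12)) - 1*(-35528) = (4 + (-5/9 - 4/3)) + 35528 = (4 - 17/9) + 35528 = 19/9 + 35528 = 319771/9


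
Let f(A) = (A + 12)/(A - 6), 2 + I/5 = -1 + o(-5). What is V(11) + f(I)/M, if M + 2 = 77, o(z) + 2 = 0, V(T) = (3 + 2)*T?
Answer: 127888/2325 ≈ 55.006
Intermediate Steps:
V(T) = 5*T
o(z) = -2 (o(z) = -2 + 0 = -2)
I = -25 (I = -10 + 5*(-1 - 2) = -10 + 5*(-3) = -10 - 15 = -25)
M = 75 (M = -2 + 77 = 75)
f(A) = (12 + A)/(-6 + A)
V(11) + f(I)/M = 5*11 + ((12 - 25)/(-6 - 25))/75 = 55 + (-13/(-31))/75 = 55 + (-1/31*(-13))/75 = 55 + (1/75)*(13/31) = 55 + 13/2325 = 127888/2325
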